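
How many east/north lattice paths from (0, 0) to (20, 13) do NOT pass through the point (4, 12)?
Number of paths = 573135500

Total paths from (0, 0) to (20, 13): C(33, 20) = 573166440. Paths through (4, 12): (paths (0, 0) → (4, 12)) × (paths (4, 12) → (20, 13)) = C(16, 4) · C(17, 16) = 1820 · 17 = 30940. Avoidance count = 573166440 − 30940 = 573135500.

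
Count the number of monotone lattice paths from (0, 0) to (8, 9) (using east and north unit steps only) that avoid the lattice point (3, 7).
Number of paths = 21790

Total paths from (0, 0) to (8, 9): C(17, 8) = 24310. Paths through (3, 7): (paths (0, 0) → (3, 7)) × (paths (3, 7) → (8, 9)) = C(10, 3) · C(7, 5) = 120 · 21 = 2520. Avoidance count = 24310 − 2520 = 21790.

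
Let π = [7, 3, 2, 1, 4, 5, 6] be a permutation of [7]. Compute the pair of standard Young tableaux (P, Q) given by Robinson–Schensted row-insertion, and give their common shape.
P = [1, 4, 5, 6] / [2] / [3] / [7];  Q = [1, 5, 6, 7] / [2] / [3] / [4];  common shape = (4, 1, 1, 1)

Row-insert the values π_1, π_2, … into P one at a time, bumping the leftmost entry strictly greater than the inserted value down to the next row. The recording tableau Q records, in position (i, j), the step at which that cell was added to P.
  Insert 7 (step 1): P = [7];  Q = [1]
  Insert 3 (step 2): P = [3] / [7];  Q = [1] / [2]
  Insert 2 (step 3): P = [2] / [3] / [7];  Q = [1] / [2] / [3]
  Insert 1 (step 4): P = [1] / [2] / [3] / [7];  Q = [1] / [2] / [3] / [4]
  Insert 4 (step 5): P = [1, 4] / [2] / [3] / [7];  Q = [1, 5] / [2] / [3] / [4]
  Insert 5 (step 6): P = [1, 4, 5] / [2] / [3] / [7];  Q = [1, 5, 6] / [2] / [3] / [4]
  Insert 6 (step 7): P = [1, 4, 5, 6] / [2] / [3] / [7];  Q = [1, 5, 6, 7] / [2] / [3] / [4]
Final shape: (4, 1, 1, 1).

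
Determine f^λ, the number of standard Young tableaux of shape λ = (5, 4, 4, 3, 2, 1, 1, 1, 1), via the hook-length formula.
# SYT of shape (5, 4, 4, 3, 2, 1, 1, 1, 1) = 1645216650

Hook-length formula: f^λ = n! / Π hook(c), product over all cells c of the Young diagram. For λ = (5, 4, 4, 3, 2, 1, 1, 1, 1), n = 22 boxes. Hook lengths by row (left-to-right, top-to-bottom): [13, 8, 6, 4, 1]; [11, 6, 4, 2]; [10, 5, 3, 1]; [8, 3, 1]; [6, 1]; [4]; [3]; [2]; [1]. Product of hooks = 683193139200. So f^λ = 22! / 683193139200 = 1124000727777607680000 / 683193139200 = 1645216650.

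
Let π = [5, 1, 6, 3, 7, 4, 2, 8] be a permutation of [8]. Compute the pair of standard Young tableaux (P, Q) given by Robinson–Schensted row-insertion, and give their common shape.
P = [1, 2, 4, 8] / [3, 6, 7] / [5];  Q = [1, 3, 5, 8] / [2, 4, 6] / [7];  common shape = (4, 3, 1)

Row-insert the values π_1, π_2, … into P one at a time, bumping the leftmost entry strictly greater than the inserted value down to the next row. The recording tableau Q records, in position (i, j), the step at which that cell was added to P.
  Insert 5 (step 1): P = [5];  Q = [1]
  Insert 1 (step 2): P = [1] / [5];  Q = [1] / [2]
  Insert 6 (step 3): P = [1, 6] / [5];  Q = [1, 3] / [2]
  Insert 3 (step 4): P = [1, 3] / [5, 6];  Q = [1, 3] / [2, 4]
  Insert 7 (step 5): P = [1, 3, 7] / [5, 6];  Q = [1, 3, 5] / [2, 4]
  Insert 4 (step 6): P = [1, 3, 4] / [5, 6, 7];  Q = [1, 3, 5] / [2, 4, 6]
  Insert 2 (step 7): P = [1, 2, 4] / [3, 6, 7] / [5];  Q = [1, 3, 5] / [2, 4, 6] / [7]
  Insert 8 (step 8): P = [1, 2, 4, 8] / [3, 6, 7] / [5];  Q = [1, 3, 5, 8] / [2, 4, 6] / [7]
Final shape: (4, 3, 1).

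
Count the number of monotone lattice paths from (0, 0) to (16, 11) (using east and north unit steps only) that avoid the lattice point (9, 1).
Number of paths = 12843415

Total paths from (0, 0) to (16, 11): C(27, 16) = 13037895. Paths through (9, 1): (paths (0, 0) → (9, 1)) × (paths (9, 1) → (16, 11)) = C(10, 9) · C(17, 7) = 10 · 19448 = 194480. Avoidance count = 13037895 − 194480 = 12843415.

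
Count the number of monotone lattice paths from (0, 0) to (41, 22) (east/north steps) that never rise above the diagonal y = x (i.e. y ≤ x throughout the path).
Number of paths = 25108577638511850

By the reflection principle (André's argument), the number of monotone paths to (41, 22) with n ≤ m that never go above y = x is C(63, 41) − C(63, 42) = 52728013040874885 − 27619435402363035 = 25108577638511850.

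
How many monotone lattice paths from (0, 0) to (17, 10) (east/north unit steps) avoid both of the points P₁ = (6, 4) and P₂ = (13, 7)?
Number of paths = 4006125

Inclusion–exclusion. Total paths: C(27, 17) = 8436285. Through P₁: C(10, 6)·C(17, 11) = 2598960. Through P₂: C(20, 13)·C(7, 4) = 2713200. Since P₁ is strictly southwest of P₂, a monotone path through both must visit P₁ then P₂; paths through both = C(10, 6)·C(10, 7)·C(7, 4) = 882000. Avoid both = 8436285 − 2598960 − 2713200 + 882000 = 4006125.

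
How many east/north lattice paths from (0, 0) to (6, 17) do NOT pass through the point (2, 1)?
Number of paths = 86412

Total paths from (0, 0) to (6, 17): C(23, 6) = 100947. Paths through (2, 1): (paths (0, 0) → (2, 1)) × (paths (2, 1) → (6, 17)) = C(3, 2) · C(20, 4) = 3 · 4845 = 14535. Avoidance count = 100947 − 14535 = 86412.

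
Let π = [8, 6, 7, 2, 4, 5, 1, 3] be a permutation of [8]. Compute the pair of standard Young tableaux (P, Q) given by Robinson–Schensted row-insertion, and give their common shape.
P = [1, 3, 5] / [2, 4] / [6, 7] / [8];  Q = [1, 3, 6] / [2, 5] / [4, 8] / [7];  common shape = (3, 2, 2, 1)

Row-insert the values π_1, π_2, … into P one at a time, bumping the leftmost entry strictly greater than the inserted value down to the next row. The recording tableau Q records, in position (i, j), the step at which that cell was added to P.
  Insert 8 (step 1): P = [8];  Q = [1]
  Insert 6 (step 2): P = [6] / [8];  Q = [1] / [2]
  Insert 7 (step 3): P = [6, 7] / [8];  Q = [1, 3] / [2]
  Insert 2 (step 4): P = [2, 7] / [6] / [8];  Q = [1, 3] / [2] / [4]
  Insert 4 (step 5): P = [2, 4] / [6, 7] / [8];  Q = [1, 3] / [2, 5] / [4]
  Insert 5 (step 6): P = [2, 4, 5] / [6, 7] / [8];  Q = [1, 3, 6] / [2, 5] / [4]
  Insert 1 (step 7): P = [1, 4, 5] / [2, 7] / [6] / [8];  Q = [1, 3, 6] / [2, 5] / [4] / [7]
  Insert 3 (step 8): P = [1, 3, 5] / [2, 4] / [6, 7] / [8];  Q = [1, 3, 6] / [2, 5] / [4, 8] / [7]
Final shape: (3, 2, 2, 1).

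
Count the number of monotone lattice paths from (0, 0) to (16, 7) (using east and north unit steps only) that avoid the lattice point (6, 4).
Number of paths = 185097

Total paths from (0, 0) to (16, 7): C(23, 16) = 245157. Paths through (6, 4): (paths (0, 0) → (6, 4)) × (paths (6, 4) → (16, 7)) = C(10, 6) · C(13, 10) = 210 · 286 = 60060. Avoidance count = 245157 − 60060 = 185097.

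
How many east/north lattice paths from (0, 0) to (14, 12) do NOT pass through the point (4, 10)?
Number of paths = 9591634

Total paths from (0, 0) to (14, 12): C(26, 14) = 9657700. Paths through (4, 10): (paths (0, 0) → (4, 10)) × (paths (4, 10) → (14, 12)) = C(14, 4) · C(12, 10) = 1001 · 66 = 66066. Avoidance count = 9657700 − 66066 = 9591634.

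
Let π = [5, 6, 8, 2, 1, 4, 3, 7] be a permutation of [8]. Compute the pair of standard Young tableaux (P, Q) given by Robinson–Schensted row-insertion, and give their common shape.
P = [1, 3, 7] / [2, 4, 8] / [5, 6];  Q = [1, 2, 3] / [4, 6, 8] / [5, 7];  common shape = (3, 3, 2)

Row-insert the values π_1, π_2, … into P one at a time, bumping the leftmost entry strictly greater than the inserted value down to the next row. The recording tableau Q records, in position (i, j), the step at which that cell was added to P.
  Insert 5 (step 1): P = [5];  Q = [1]
  Insert 6 (step 2): P = [5, 6];  Q = [1, 2]
  Insert 8 (step 3): P = [5, 6, 8];  Q = [1, 2, 3]
  Insert 2 (step 4): P = [2, 6, 8] / [5];  Q = [1, 2, 3] / [4]
  Insert 1 (step 5): P = [1, 6, 8] / [2] / [5];  Q = [1, 2, 3] / [4] / [5]
  Insert 4 (step 6): P = [1, 4, 8] / [2, 6] / [5];  Q = [1, 2, 3] / [4, 6] / [5]
  Insert 3 (step 7): P = [1, 3, 8] / [2, 4] / [5, 6];  Q = [1, 2, 3] / [4, 6] / [5, 7]
  Insert 7 (step 8): P = [1, 3, 7] / [2, 4, 8] / [5, 6];  Q = [1, 2, 3] / [4, 6, 8] / [5, 7]
Final shape: (3, 3, 2).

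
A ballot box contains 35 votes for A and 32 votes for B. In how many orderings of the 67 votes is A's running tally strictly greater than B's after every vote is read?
Strict-lead orderings = 600607911737487654

Total orderings of the 67 votes with 35 for A: C(67, 35) = 13413576695470557606. By the Bertrand ballot formula (Cycle Lemma / reflection principle), the number of orderings in which A is strictly ahead of B throughout is (p − q)/(p + q) · C(p + q, p) = (35 − 32)/(35 + 32) · 13413576695470557606 = 600607911737487654.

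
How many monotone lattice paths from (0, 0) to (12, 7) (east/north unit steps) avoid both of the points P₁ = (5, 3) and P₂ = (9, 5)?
Number of paths = 20288

Inclusion–exclusion. Total paths: C(19, 12) = 50388. Through P₁: C(8, 5)·C(11, 7) = 18480. Through P₂: C(14, 9)·C(5, 3) = 20020. Since P₁ is strictly southwest of P₂, a monotone path through both must visit P₁ then P₂; paths through both = C(8, 5)·C(6, 4)·C(5, 3) = 8400. Avoid both = 50388 − 18480 − 20020 + 8400 = 20288.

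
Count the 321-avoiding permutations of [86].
C_86 = 4180080073556524734514695828170907458428751314320

These 321-avoiding permutations are counted by the Catalan number C_n = (1/(n + 1)) · C(2n, n). For n = 86: C_86 = (1/87) · C(172, 86) = 363666966399417651902778537050868948883301364345840/87 = 4180080073556524734514695828170907458428751314320.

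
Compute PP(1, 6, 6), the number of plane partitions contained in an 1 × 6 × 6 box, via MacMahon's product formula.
PP(1, 6, 6) = 924

Evaluate the triple product over i = 1..1, j = 1..6, k = 1..6. The factors are (2/1) · (3/2) · (4/3) · (5/4) · (6/5) · (7/6) · (3/2) · (4/3) · … (36 factors total). The numerators and denominators telescope so the product is an integer; carrying out the multiplication exactly gives PP(1, 6, 6) = 924.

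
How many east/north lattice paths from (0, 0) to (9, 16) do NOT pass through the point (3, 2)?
Number of paths = 1655375

Total paths from (0, 0) to (9, 16): C(25, 9) = 2042975. Paths through (3, 2): (paths (0, 0) → (3, 2)) × (paths (3, 2) → (9, 16)) = C(5, 3) · C(20, 6) = 10 · 38760 = 387600. Avoidance count = 2042975 − 387600 = 1655375.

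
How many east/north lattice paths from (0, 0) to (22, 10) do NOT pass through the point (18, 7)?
Number of paths = 47687740

Total paths from (0, 0) to (22, 10): C(32, 22) = 64512240. Paths through (18, 7): (paths (0, 0) → (18, 7)) × (paths (18, 7) → (22, 10)) = C(25, 18) · C(7, 4) = 480700 · 35 = 16824500. Avoidance count = 64512240 − 16824500 = 47687740.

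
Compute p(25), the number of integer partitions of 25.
p(25) = 1958

Compute p(n) via the recurrence p(n, m) = p(n, m−1) + p(n−m, m), where p(n, m) counts partitions of n with all parts ≤ m and p(n) = p(n, n). The base cases are p(0, m) = 1 and p(n, 0) = 0 for n > 0. Filling the table yields p(25) = 1958. (Euler's pentagonal recurrence is an alternative.)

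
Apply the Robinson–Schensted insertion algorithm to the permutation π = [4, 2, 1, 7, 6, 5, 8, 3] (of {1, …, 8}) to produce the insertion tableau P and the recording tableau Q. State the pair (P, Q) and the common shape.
P = [1, 3, 8] / [2, 5] / [4, 6] / [7];  Q = [1, 4, 7] / [2, 5] / [3, 6] / [8];  common shape = (3, 2, 2, 1)

Row-insert the values π_1, π_2, … into P one at a time, bumping the leftmost entry strictly greater than the inserted value down to the next row. The recording tableau Q records, in position (i, j), the step at which that cell was added to P.
  Insert 4 (step 1): P = [4];  Q = [1]
  Insert 2 (step 2): P = [2] / [4];  Q = [1] / [2]
  Insert 1 (step 3): P = [1] / [2] / [4];  Q = [1] / [2] / [3]
  Insert 7 (step 4): P = [1, 7] / [2] / [4];  Q = [1, 4] / [2] / [3]
  Insert 6 (step 5): P = [1, 6] / [2, 7] / [4];  Q = [1, 4] / [2, 5] / [3]
  Insert 5 (step 6): P = [1, 5] / [2, 6] / [4, 7];  Q = [1, 4] / [2, 5] / [3, 6]
  Insert 8 (step 7): P = [1, 5, 8] / [2, 6] / [4, 7];  Q = [1, 4, 7] / [2, 5] / [3, 6]
  Insert 3 (step 8): P = [1, 3, 8] / [2, 5] / [4, 6] / [7];  Q = [1, 4, 7] / [2, 5] / [3, 6] / [8]
Final shape: (3, 2, 2, 1).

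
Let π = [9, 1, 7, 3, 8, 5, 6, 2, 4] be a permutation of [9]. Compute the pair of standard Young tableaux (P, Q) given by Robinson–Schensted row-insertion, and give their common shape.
P = [1, 2, 4, 6] / [3, 5] / [7, 8] / [9];  Q = [1, 3, 5, 7] / [2, 6] / [4, 9] / [8];  common shape = (4, 2, 2, 1)

Row-insert the values π_1, π_2, … into P one at a time, bumping the leftmost entry strictly greater than the inserted value down to the next row. The recording tableau Q records, in position (i, j), the step at which that cell was added to P.
  Insert 9 (step 1): P = [9];  Q = [1]
  Insert 1 (step 2): P = [1] / [9];  Q = [1] / [2]
  Insert 7 (step 3): P = [1, 7] / [9];  Q = [1, 3] / [2]
  Insert 3 (step 4): P = [1, 3] / [7] / [9];  Q = [1, 3] / [2] / [4]
  Insert 8 (step 5): P = [1, 3, 8] / [7] / [9];  Q = [1, 3, 5] / [2] / [4]
  Insert 5 (step 6): P = [1, 3, 5] / [7, 8] / [9];  Q = [1, 3, 5] / [2, 6] / [4]
  Insert 6 (step 7): P = [1, 3, 5, 6] / [7, 8] / [9];  Q = [1, 3, 5, 7] / [2, 6] / [4]
  Insert 2 (step 8): P = [1, 2, 5, 6] / [3, 8] / [7] / [9];  Q = [1, 3, 5, 7] / [2, 6] / [4] / [8]
  Insert 4 (step 9): P = [1, 2, 4, 6] / [3, 5] / [7, 8] / [9];  Q = [1, 3, 5, 7] / [2, 6] / [4, 9] / [8]
Final shape: (4, 2, 2, 1).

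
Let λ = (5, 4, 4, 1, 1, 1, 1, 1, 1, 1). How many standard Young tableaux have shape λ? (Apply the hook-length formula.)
# SYT of shape (5, 4, 4, 1, 1, 1, 1, 1, 1, 1) = 15116400

Hook-length formula: f^λ = n! / Π hook(c), product over all cells c of the Young diagram. For λ = (5, 4, 4, 1, 1, 1, 1, 1, 1, 1), n = 20 boxes. Hook lengths by row (left-to-right, top-to-bottom): [14, 6, 5, 4, 1]; [12, 4, 3, 2]; [11, 3, 2, 1]; [7]; [6]; [5]; [4]; [3]; [2]; [1]. Product of hooks = 160944537600. So f^λ = 20! / 160944537600 = 2432902008176640000 / 160944537600 = 15116400.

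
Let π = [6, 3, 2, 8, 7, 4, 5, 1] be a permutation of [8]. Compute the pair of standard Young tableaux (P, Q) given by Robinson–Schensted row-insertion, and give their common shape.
P = [1, 4, 5] / [2, 7] / [3, 8] / [6];  Q = [1, 4, 7] / [2, 5] / [3, 6] / [8];  common shape = (3, 2, 2, 1)

Row-insert the values π_1, π_2, … into P one at a time, bumping the leftmost entry strictly greater than the inserted value down to the next row. The recording tableau Q records, in position (i, j), the step at which that cell was added to P.
  Insert 6 (step 1): P = [6];  Q = [1]
  Insert 3 (step 2): P = [3] / [6];  Q = [1] / [2]
  Insert 2 (step 3): P = [2] / [3] / [6];  Q = [1] / [2] / [3]
  Insert 8 (step 4): P = [2, 8] / [3] / [6];  Q = [1, 4] / [2] / [3]
  Insert 7 (step 5): P = [2, 7] / [3, 8] / [6];  Q = [1, 4] / [2, 5] / [3]
  Insert 4 (step 6): P = [2, 4] / [3, 7] / [6, 8];  Q = [1, 4] / [2, 5] / [3, 6]
  Insert 5 (step 7): P = [2, 4, 5] / [3, 7] / [6, 8];  Q = [1, 4, 7] / [2, 5] / [3, 6]
  Insert 1 (step 8): P = [1, 4, 5] / [2, 7] / [3, 8] / [6];  Q = [1, 4, 7] / [2, 5] / [3, 6] / [8]
Final shape: (3, 2, 2, 1).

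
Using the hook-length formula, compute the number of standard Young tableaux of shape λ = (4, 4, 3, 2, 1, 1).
# SYT of shape (4, 4, 3, 2, 1, 1) = 175175

Hook-length formula: f^λ = n! / Π hook(c), product over all cells c of the Young diagram. For λ = (4, 4, 3, 2, 1, 1), n = 15 boxes. Hook lengths by row (left-to-right, top-to-bottom): [9, 6, 4, 2]; [8, 5, 3, 1]; [6, 3, 1]; [4, 1]; [2]; [1]. Product of hooks = 7464960. So f^λ = 15! / 7464960 = 1307674368000 / 7464960 = 175175.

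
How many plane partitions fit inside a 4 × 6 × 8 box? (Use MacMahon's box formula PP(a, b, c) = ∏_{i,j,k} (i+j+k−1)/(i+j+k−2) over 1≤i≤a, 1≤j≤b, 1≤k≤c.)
PP(4, 6, 8) = 90474964580

Evaluate the triple product over i = 1..4, j = 1..6, k = 1..8. The factors are (2/1) · (3/2) · (4/3) · (5/4) · (6/5) · (7/6) · (8/7) · (9/8) · … (192 factors total). The numerators and denominators telescope so the product is an integer; carrying out the multiplication exactly gives PP(4, 6, 8) = 90474964580.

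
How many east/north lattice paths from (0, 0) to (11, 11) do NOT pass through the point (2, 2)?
Number of paths = 413712

Total paths from (0, 0) to (11, 11): C(22, 11) = 705432. Paths through (2, 2): (paths (0, 0) → (2, 2)) × (paths (2, 2) → (11, 11)) = C(4, 2) · C(18, 9) = 6 · 48620 = 291720. Avoidance count = 705432 − 291720 = 413712.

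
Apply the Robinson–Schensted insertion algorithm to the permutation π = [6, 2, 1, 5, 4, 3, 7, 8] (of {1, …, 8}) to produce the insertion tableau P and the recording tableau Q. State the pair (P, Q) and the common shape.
P = [1, 3, 7, 8] / [2, 4] / [5] / [6];  Q = [1, 4, 7, 8] / [2, 5] / [3] / [6];  common shape = (4, 2, 1, 1)

Row-insert the values π_1, π_2, … into P one at a time, bumping the leftmost entry strictly greater than the inserted value down to the next row. The recording tableau Q records, in position (i, j), the step at which that cell was added to P.
  Insert 6 (step 1): P = [6];  Q = [1]
  Insert 2 (step 2): P = [2] / [6];  Q = [1] / [2]
  Insert 1 (step 3): P = [1] / [2] / [6];  Q = [1] / [2] / [3]
  Insert 5 (step 4): P = [1, 5] / [2] / [6];  Q = [1, 4] / [2] / [3]
  Insert 4 (step 5): P = [1, 4] / [2, 5] / [6];  Q = [1, 4] / [2, 5] / [3]
  Insert 3 (step 6): P = [1, 3] / [2, 4] / [5] / [6];  Q = [1, 4] / [2, 5] / [3] / [6]
  Insert 7 (step 7): P = [1, 3, 7] / [2, 4] / [5] / [6];  Q = [1, 4, 7] / [2, 5] / [3] / [6]
  Insert 8 (step 8): P = [1, 3, 7, 8] / [2, 4] / [5] / [6];  Q = [1, 4, 7, 8] / [2, 5] / [3] / [6]
Final shape: (4, 2, 1, 1).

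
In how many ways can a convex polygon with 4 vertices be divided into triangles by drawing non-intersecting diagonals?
C_2 = 2

These polygon triangulations are counted by the Catalan number C_n = (1/(n + 1)) · C(2n, n). For n = 2: C_2 = (1/3) · C(4, 2) = 6/3 = 2.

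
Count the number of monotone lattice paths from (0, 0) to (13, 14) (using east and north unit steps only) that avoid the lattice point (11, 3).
Number of paths = 20029908

Total paths from (0, 0) to (13, 14): C(27, 13) = 20058300. Paths through (11, 3): (paths (0, 0) → (11, 3)) × (paths (11, 3) → (13, 14)) = C(14, 11) · C(13, 2) = 364 · 78 = 28392. Avoidance count = 20058300 − 28392 = 20029908.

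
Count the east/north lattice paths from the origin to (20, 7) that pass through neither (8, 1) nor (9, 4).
Number of paths = 473798

Inclusion–exclusion. Total paths: C(27, 20) = 888030. Through P₁: C(9, 8)·C(18, 12) = 167076. Through P₂: C(13, 9)·C(14, 11) = 260260. Since P₁ is strictly southwest of P₂, a monotone path through both must visit P₁ then P₂; paths through both = C(9, 8)·C(4, 1)·C(14, 11) = 13104. Avoid both = 888030 − 167076 − 260260 + 13104 = 473798.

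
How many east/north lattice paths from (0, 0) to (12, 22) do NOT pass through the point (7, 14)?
Number of paths = 398701680

Total paths from (0, 0) to (12, 22): C(34, 12) = 548354040. Paths through (7, 14): (paths (0, 0) → (7, 14)) × (paths (7, 14) → (12, 22)) = C(21, 7) · C(13, 5) = 116280 · 1287 = 149652360. Avoidance count = 548354040 − 149652360 = 398701680.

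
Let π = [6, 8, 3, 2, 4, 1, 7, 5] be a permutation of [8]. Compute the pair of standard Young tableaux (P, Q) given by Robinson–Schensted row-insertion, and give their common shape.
P = [1, 4, 5] / [2, 7] / [3, 8] / [6];  Q = [1, 2, 7] / [3, 5] / [4, 8] / [6];  common shape = (3, 2, 2, 1)

Row-insert the values π_1, π_2, … into P one at a time, bumping the leftmost entry strictly greater than the inserted value down to the next row. The recording tableau Q records, in position (i, j), the step at which that cell was added to P.
  Insert 6 (step 1): P = [6];  Q = [1]
  Insert 8 (step 2): P = [6, 8];  Q = [1, 2]
  Insert 3 (step 3): P = [3, 8] / [6];  Q = [1, 2] / [3]
  Insert 2 (step 4): P = [2, 8] / [3] / [6];  Q = [1, 2] / [3] / [4]
  Insert 4 (step 5): P = [2, 4] / [3, 8] / [6];  Q = [1, 2] / [3, 5] / [4]
  Insert 1 (step 6): P = [1, 4] / [2, 8] / [3] / [6];  Q = [1, 2] / [3, 5] / [4] / [6]
  Insert 7 (step 7): P = [1, 4, 7] / [2, 8] / [3] / [6];  Q = [1, 2, 7] / [3, 5] / [4] / [6]
  Insert 5 (step 8): P = [1, 4, 5] / [2, 7] / [3, 8] / [6];  Q = [1, 2, 7] / [3, 5] / [4, 8] / [6]
Final shape: (3, 2, 2, 1).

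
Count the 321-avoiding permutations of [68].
C_68 = 86218923998960285726185640663701108500

These 321-avoiding permutations are counted by the Catalan number C_n = (1/(n + 1)) · C(2n, n). For n = 68: C_68 = (1/69) · C(136, 68) = 5949105755928259715106809205795376486500/69 = 86218923998960285726185640663701108500.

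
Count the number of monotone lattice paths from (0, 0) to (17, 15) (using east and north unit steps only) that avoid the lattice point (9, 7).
Number of paths = 418489920

Total paths from (0, 0) to (17, 15): C(32, 17) = 565722720. Paths through (9, 7): (paths (0, 0) → (9, 7)) × (paths (9, 7) → (17, 15)) = C(16, 9) · C(16, 8) = 11440 · 12870 = 147232800. Avoidance count = 565722720 − 147232800 = 418489920.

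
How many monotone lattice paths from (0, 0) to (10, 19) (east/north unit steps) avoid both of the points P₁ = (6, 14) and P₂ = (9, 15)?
Number of paths = 9383930

Inclusion–exclusion. Total paths: C(29, 10) = 20030010. Through P₁: C(20, 6)·C(9, 4) = 4883760. Through P₂: C(24, 9)·C(5, 1) = 6537520. Since P₁ is strictly southwest of P₂, a monotone path through both must visit P₁ then P₂; paths through both = C(20, 6)·C(4, 3)·C(5, 1) = 775200. Avoid both = 20030010 − 4883760 − 6537520 + 775200 = 9383930.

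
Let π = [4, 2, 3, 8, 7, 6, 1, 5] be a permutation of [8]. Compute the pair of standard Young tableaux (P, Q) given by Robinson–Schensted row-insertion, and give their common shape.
P = [1, 3, 5] / [2, 6] / [4, 7] / [8];  Q = [1, 3, 4] / [2, 5] / [6, 8] / [7];  common shape = (3, 2, 2, 1)

Row-insert the values π_1, π_2, … into P one at a time, bumping the leftmost entry strictly greater than the inserted value down to the next row. The recording tableau Q records, in position (i, j), the step at which that cell was added to P.
  Insert 4 (step 1): P = [4];  Q = [1]
  Insert 2 (step 2): P = [2] / [4];  Q = [1] / [2]
  Insert 3 (step 3): P = [2, 3] / [4];  Q = [1, 3] / [2]
  Insert 8 (step 4): P = [2, 3, 8] / [4];  Q = [1, 3, 4] / [2]
  Insert 7 (step 5): P = [2, 3, 7] / [4, 8];  Q = [1, 3, 4] / [2, 5]
  Insert 6 (step 6): P = [2, 3, 6] / [4, 7] / [8];  Q = [1, 3, 4] / [2, 5] / [6]
  Insert 1 (step 7): P = [1, 3, 6] / [2, 7] / [4] / [8];  Q = [1, 3, 4] / [2, 5] / [6] / [7]
  Insert 5 (step 8): P = [1, 3, 5] / [2, 6] / [4, 7] / [8];  Q = [1, 3, 4] / [2, 5] / [6, 8] / [7]
Final shape: (3, 2, 2, 1).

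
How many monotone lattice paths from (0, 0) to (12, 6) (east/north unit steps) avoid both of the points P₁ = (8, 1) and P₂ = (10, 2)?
Number of paths = 16845

Inclusion–exclusion. Total paths: C(18, 12) = 18564. Through P₁: C(9, 8)·C(9, 4) = 1134. Through P₂: C(12, 10)·C(6, 2) = 990. Since P₁ is strictly southwest of P₂, a monotone path through both must visit P₁ then P₂; paths through both = C(9, 8)·C(3, 2)·C(6, 2) = 405. Avoid both = 18564 − 1134 − 990 + 405 = 16845.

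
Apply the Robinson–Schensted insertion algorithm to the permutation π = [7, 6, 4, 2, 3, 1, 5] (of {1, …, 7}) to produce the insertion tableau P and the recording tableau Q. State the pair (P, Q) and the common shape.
P = [1, 3, 5] / [2] / [4] / [6] / [7];  Q = [1, 5, 7] / [2] / [3] / [4] / [6];  common shape = (3, 1, 1, 1, 1)

Row-insert the values π_1, π_2, … into P one at a time, bumping the leftmost entry strictly greater than the inserted value down to the next row. The recording tableau Q records, in position (i, j), the step at which that cell was added to P.
  Insert 7 (step 1): P = [7];  Q = [1]
  Insert 6 (step 2): P = [6] / [7];  Q = [1] / [2]
  Insert 4 (step 3): P = [4] / [6] / [7];  Q = [1] / [2] / [3]
  Insert 2 (step 4): P = [2] / [4] / [6] / [7];  Q = [1] / [2] / [3] / [4]
  Insert 3 (step 5): P = [2, 3] / [4] / [6] / [7];  Q = [1, 5] / [2] / [3] / [4]
  Insert 1 (step 6): P = [1, 3] / [2] / [4] / [6] / [7];  Q = [1, 5] / [2] / [3] / [4] / [6]
  Insert 5 (step 7): P = [1, 3, 5] / [2] / [4] / [6] / [7];  Q = [1, 5, 7] / [2] / [3] / [4] / [6]
Final shape: (3, 1, 1, 1, 1).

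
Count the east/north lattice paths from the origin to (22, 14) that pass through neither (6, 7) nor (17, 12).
Number of paths = 2443198401

Inclusion–exclusion. Total paths: C(36, 22) = 3796297200. Through P₁: C(13, 6)·C(23, 16) = 420689412. Through P₂: C(29, 17)·C(7, 5) = 1089814635. Since P₁ is strictly southwest of P₂, a monotone path through both must visit P₁ then P₂; paths through both = C(13, 6)·C(16, 11)·C(7, 5) = 157405248. Avoid both = 3796297200 − 420689412 − 1089814635 + 157405248 = 2443198401.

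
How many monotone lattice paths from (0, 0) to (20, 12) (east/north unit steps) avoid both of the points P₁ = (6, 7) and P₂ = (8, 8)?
Number of paths = 191785152

Inclusion–exclusion. Total paths: C(32, 20) = 225792840. Through P₁: C(13, 6)·C(19, 14) = 19953648. Through P₂: C(16, 8)·C(16, 12) = 23423400. Since P₁ is strictly southwest of P₂, a monotone path through both must visit P₁ then P₂; paths through both = C(13, 6)·C(3, 2)·C(16, 12) = 9369360. Avoid both = 225792840 − 19953648 − 23423400 + 9369360 = 191785152.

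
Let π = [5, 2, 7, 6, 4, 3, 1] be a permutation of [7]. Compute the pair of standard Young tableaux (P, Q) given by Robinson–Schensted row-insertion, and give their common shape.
P = [1, 3] / [2, 6] / [4] / [5] / [7];  Q = [1, 3] / [2, 4] / [5] / [6] / [7];  common shape = (2, 2, 1, 1, 1)

Row-insert the values π_1, π_2, … into P one at a time, bumping the leftmost entry strictly greater than the inserted value down to the next row. The recording tableau Q records, in position (i, j), the step at which that cell was added to P.
  Insert 5 (step 1): P = [5];  Q = [1]
  Insert 2 (step 2): P = [2] / [5];  Q = [1] / [2]
  Insert 7 (step 3): P = [2, 7] / [5];  Q = [1, 3] / [2]
  Insert 6 (step 4): P = [2, 6] / [5, 7];  Q = [1, 3] / [2, 4]
  Insert 4 (step 5): P = [2, 4] / [5, 6] / [7];  Q = [1, 3] / [2, 4] / [5]
  Insert 3 (step 6): P = [2, 3] / [4, 6] / [5] / [7];  Q = [1, 3] / [2, 4] / [5] / [6]
  Insert 1 (step 7): P = [1, 3] / [2, 6] / [4] / [5] / [7];  Q = [1, 3] / [2, 4] / [5] / [6] / [7]
Final shape: (2, 2, 1, 1, 1).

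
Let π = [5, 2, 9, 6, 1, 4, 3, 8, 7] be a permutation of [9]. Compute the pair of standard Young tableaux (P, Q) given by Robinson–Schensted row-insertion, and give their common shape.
P = [1, 3, 7] / [2, 4, 8] / [5, 6] / [9];  Q = [1, 3, 8] / [2, 4, 9] / [5, 6] / [7];  common shape = (3, 3, 2, 1)

Row-insert the values π_1, π_2, … into P one at a time, bumping the leftmost entry strictly greater than the inserted value down to the next row. The recording tableau Q records, in position (i, j), the step at which that cell was added to P.
  Insert 5 (step 1): P = [5];  Q = [1]
  Insert 2 (step 2): P = [2] / [5];  Q = [1] / [2]
  Insert 9 (step 3): P = [2, 9] / [5];  Q = [1, 3] / [2]
  Insert 6 (step 4): P = [2, 6] / [5, 9];  Q = [1, 3] / [2, 4]
  Insert 1 (step 5): P = [1, 6] / [2, 9] / [5];  Q = [1, 3] / [2, 4] / [5]
  Insert 4 (step 6): P = [1, 4] / [2, 6] / [5, 9];  Q = [1, 3] / [2, 4] / [5, 6]
  Insert 3 (step 7): P = [1, 3] / [2, 4] / [5, 6] / [9];  Q = [1, 3] / [2, 4] / [5, 6] / [7]
  Insert 8 (step 8): P = [1, 3, 8] / [2, 4] / [5, 6] / [9];  Q = [1, 3, 8] / [2, 4] / [5, 6] / [7]
  Insert 7 (step 9): P = [1, 3, 7] / [2, 4, 8] / [5, 6] / [9];  Q = [1, 3, 8] / [2, 4, 9] / [5, 6] / [7]
Final shape: (3, 3, 2, 1).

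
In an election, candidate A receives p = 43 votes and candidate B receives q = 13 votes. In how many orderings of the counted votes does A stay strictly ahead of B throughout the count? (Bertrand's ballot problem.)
Strict-lead orderings = 1012453249500

Total orderings of the 56 votes with 43 for A: C(56, 43) = 1889912732400. By the Bertrand ballot formula (Cycle Lemma / reflection principle), the number of orderings in which A is strictly ahead of B throughout is (p − q)/(p + q) · C(p + q, p) = (43 − 13)/(43 + 13) · 1889912732400 = 1012453249500.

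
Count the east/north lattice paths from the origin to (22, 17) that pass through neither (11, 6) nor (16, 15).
Number of paths = 34569314974

Inclusion–exclusion. Total paths: C(39, 22) = 51021117810. Through P₁: C(17, 11)·C(22, 11) = 8730426432. Through P₂: C(31, 16)·C(8, 6) = 8415125460. Since P₁ is strictly southwest of P₂, a monotone path through both must visit P₁ then P₂; paths through both = C(17, 11)·C(14, 5)·C(8, 6) = 693749056. Avoid both = 51021117810 − 8730426432 − 8415125460 + 693749056 = 34569314974.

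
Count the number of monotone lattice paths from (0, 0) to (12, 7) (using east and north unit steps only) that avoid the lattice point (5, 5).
Number of paths = 41316

Total paths from (0, 0) to (12, 7): C(19, 12) = 50388. Paths through (5, 5): (paths (0, 0) → (5, 5)) × (paths (5, 5) → (12, 7)) = C(10, 5) · C(9, 7) = 252 · 36 = 9072. Avoidance count = 50388 − 9072 = 41316.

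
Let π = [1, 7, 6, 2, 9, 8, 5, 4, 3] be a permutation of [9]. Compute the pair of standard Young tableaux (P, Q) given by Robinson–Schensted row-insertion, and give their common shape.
P = [1, 2, 3] / [4, 8] / [5, 9] / [6] / [7];  Q = [1, 2, 5] / [3, 6] / [4, 7] / [8] / [9];  common shape = (3, 2, 2, 1, 1)

Row-insert the values π_1, π_2, … into P one at a time, bumping the leftmost entry strictly greater than the inserted value down to the next row. The recording tableau Q records, in position (i, j), the step at which that cell was added to P.
  Insert 1 (step 1): P = [1];  Q = [1]
  Insert 7 (step 2): P = [1, 7];  Q = [1, 2]
  Insert 6 (step 3): P = [1, 6] / [7];  Q = [1, 2] / [3]
  Insert 2 (step 4): P = [1, 2] / [6] / [7];  Q = [1, 2] / [3] / [4]
  Insert 9 (step 5): P = [1, 2, 9] / [6] / [7];  Q = [1, 2, 5] / [3] / [4]
  Insert 8 (step 6): P = [1, 2, 8] / [6, 9] / [7];  Q = [1, 2, 5] / [3, 6] / [4]
  Insert 5 (step 7): P = [1, 2, 5] / [6, 8] / [7, 9];  Q = [1, 2, 5] / [3, 6] / [4, 7]
  Insert 4 (step 8): P = [1, 2, 4] / [5, 8] / [6, 9] / [7];  Q = [1, 2, 5] / [3, 6] / [4, 7] / [8]
  Insert 3 (step 9): P = [1, 2, 3] / [4, 8] / [5, 9] / [6] / [7];  Q = [1, 2, 5] / [3, 6] / [4, 7] / [8] / [9]
Final shape: (3, 2, 2, 1, 1).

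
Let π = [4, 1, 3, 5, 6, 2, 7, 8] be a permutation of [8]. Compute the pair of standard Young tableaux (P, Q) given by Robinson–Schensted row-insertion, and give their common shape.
P = [1, 2, 5, 6, 7, 8] / [3] / [4];  Q = [1, 3, 4, 5, 7, 8] / [2] / [6];  common shape = (6, 1, 1)

Row-insert the values π_1, π_2, … into P one at a time, bumping the leftmost entry strictly greater than the inserted value down to the next row. The recording tableau Q records, in position (i, j), the step at which that cell was added to P.
  Insert 4 (step 1): P = [4];  Q = [1]
  Insert 1 (step 2): P = [1] / [4];  Q = [1] / [2]
  Insert 3 (step 3): P = [1, 3] / [4];  Q = [1, 3] / [2]
  Insert 5 (step 4): P = [1, 3, 5] / [4];  Q = [1, 3, 4] / [2]
  Insert 6 (step 5): P = [1, 3, 5, 6] / [4];  Q = [1, 3, 4, 5] / [2]
  Insert 2 (step 6): P = [1, 2, 5, 6] / [3] / [4];  Q = [1, 3, 4, 5] / [2] / [6]
  Insert 7 (step 7): P = [1, 2, 5, 6, 7] / [3] / [4];  Q = [1, 3, 4, 5, 7] / [2] / [6]
  Insert 8 (step 8): P = [1, 2, 5, 6, 7, 8] / [3] / [4];  Q = [1, 3, 4, 5, 7, 8] / [2] / [6]
Final shape: (6, 1, 1).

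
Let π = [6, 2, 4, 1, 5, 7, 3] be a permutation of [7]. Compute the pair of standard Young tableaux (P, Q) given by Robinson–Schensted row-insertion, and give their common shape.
P = [1, 3, 5, 7] / [2, 4] / [6];  Q = [1, 3, 5, 6] / [2, 7] / [4];  common shape = (4, 2, 1)

Row-insert the values π_1, π_2, … into P one at a time, bumping the leftmost entry strictly greater than the inserted value down to the next row. The recording tableau Q records, in position (i, j), the step at which that cell was added to P.
  Insert 6 (step 1): P = [6];  Q = [1]
  Insert 2 (step 2): P = [2] / [6];  Q = [1] / [2]
  Insert 4 (step 3): P = [2, 4] / [6];  Q = [1, 3] / [2]
  Insert 1 (step 4): P = [1, 4] / [2] / [6];  Q = [1, 3] / [2] / [4]
  Insert 5 (step 5): P = [1, 4, 5] / [2] / [6];  Q = [1, 3, 5] / [2] / [4]
  Insert 7 (step 6): P = [1, 4, 5, 7] / [2] / [6];  Q = [1, 3, 5, 6] / [2] / [4]
  Insert 3 (step 7): P = [1, 3, 5, 7] / [2, 4] / [6];  Q = [1, 3, 5, 6] / [2, 7] / [4]
Final shape: (4, 2, 1).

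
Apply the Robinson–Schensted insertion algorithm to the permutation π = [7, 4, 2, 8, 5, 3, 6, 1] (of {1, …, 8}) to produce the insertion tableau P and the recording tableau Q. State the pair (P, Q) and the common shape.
P = [1, 3, 6] / [2, 5] / [4, 8] / [7];  Q = [1, 4, 7] / [2, 5] / [3, 6] / [8];  common shape = (3, 2, 2, 1)

Row-insert the values π_1, π_2, … into P one at a time, bumping the leftmost entry strictly greater than the inserted value down to the next row. The recording tableau Q records, in position (i, j), the step at which that cell was added to P.
  Insert 7 (step 1): P = [7];  Q = [1]
  Insert 4 (step 2): P = [4] / [7];  Q = [1] / [2]
  Insert 2 (step 3): P = [2] / [4] / [7];  Q = [1] / [2] / [3]
  Insert 8 (step 4): P = [2, 8] / [4] / [7];  Q = [1, 4] / [2] / [3]
  Insert 5 (step 5): P = [2, 5] / [4, 8] / [7];  Q = [1, 4] / [2, 5] / [3]
  Insert 3 (step 6): P = [2, 3] / [4, 5] / [7, 8];  Q = [1, 4] / [2, 5] / [3, 6]
  Insert 6 (step 7): P = [2, 3, 6] / [4, 5] / [7, 8];  Q = [1, 4, 7] / [2, 5] / [3, 6]
  Insert 1 (step 8): P = [1, 3, 6] / [2, 5] / [4, 8] / [7];  Q = [1, 4, 7] / [2, 5] / [3, 6] / [8]
Final shape: (3, 2, 2, 1).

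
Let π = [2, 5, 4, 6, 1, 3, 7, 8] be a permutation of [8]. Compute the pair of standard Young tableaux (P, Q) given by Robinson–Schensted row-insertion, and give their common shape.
P = [1, 3, 6, 7, 8] / [2, 4] / [5];  Q = [1, 2, 4, 7, 8] / [3, 6] / [5];  common shape = (5, 2, 1)

Row-insert the values π_1, π_2, … into P one at a time, bumping the leftmost entry strictly greater than the inserted value down to the next row. The recording tableau Q records, in position (i, j), the step at which that cell was added to P.
  Insert 2 (step 1): P = [2];  Q = [1]
  Insert 5 (step 2): P = [2, 5];  Q = [1, 2]
  Insert 4 (step 3): P = [2, 4] / [5];  Q = [1, 2] / [3]
  Insert 6 (step 4): P = [2, 4, 6] / [5];  Q = [1, 2, 4] / [3]
  Insert 1 (step 5): P = [1, 4, 6] / [2] / [5];  Q = [1, 2, 4] / [3] / [5]
  Insert 3 (step 6): P = [1, 3, 6] / [2, 4] / [5];  Q = [1, 2, 4] / [3, 6] / [5]
  Insert 7 (step 7): P = [1, 3, 6, 7] / [2, 4] / [5];  Q = [1, 2, 4, 7] / [3, 6] / [5]
  Insert 8 (step 8): P = [1, 3, 6, 7, 8] / [2, 4] / [5];  Q = [1, 2, 4, 7, 8] / [3, 6] / [5]
Final shape: (5, 2, 1).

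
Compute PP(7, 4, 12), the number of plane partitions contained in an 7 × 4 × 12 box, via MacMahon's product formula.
PP(7, 4, 12) = 2241344526426720

Evaluate the triple product over i = 1..7, j = 1..4, k = 1..12. The factors are (2/1) · (3/2) · (4/3) · (5/4) · (6/5) · (7/6) · (8/7) · (9/8) · … (336 factors total). The numerators and denominators telescope so the product is an integer; carrying out the multiplication exactly gives PP(7, 4, 12) = 2241344526426720.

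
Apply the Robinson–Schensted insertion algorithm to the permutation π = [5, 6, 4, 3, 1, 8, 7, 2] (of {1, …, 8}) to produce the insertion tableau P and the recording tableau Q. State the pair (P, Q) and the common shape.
P = [1, 2, 7] / [3, 6] / [4, 8] / [5];  Q = [1, 2, 6] / [3, 7] / [4, 8] / [5];  common shape = (3, 2, 2, 1)

Row-insert the values π_1, π_2, … into P one at a time, bumping the leftmost entry strictly greater than the inserted value down to the next row. The recording tableau Q records, in position (i, j), the step at which that cell was added to P.
  Insert 5 (step 1): P = [5];  Q = [1]
  Insert 6 (step 2): P = [5, 6];  Q = [1, 2]
  Insert 4 (step 3): P = [4, 6] / [5];  Q = [1, 2] / [3]
  Insert 3 (step 4): P = [3, 6] / [4] / [5];  Q = [1, 2] / [3] / [4]
  Insert 1 (step 5): P = [1, 6] / [3] / [4] / [5];  Q = [1, 2] / [3] / [4] / [5]
  Insert 8 (step 6): P = [1, 6, 8] / [3] / [4] / [5];  Q = [1, 2, 6] / [3] / [4] / [5]
  Insert 7 (step 7): P = [1, 6, 7] / [3, 8] / [4] / [5];  Q = [1, 2, 6] / [3, 7] / [4] / [5]
  Insert 2 (step 8): P = [1, 2, 7] / [3, 6] / [4, 8] / [5];  Q = [1, 2, 6] / [3, 7] / [4, 8] / [5]
Final shape: (3, 2, 2, 1).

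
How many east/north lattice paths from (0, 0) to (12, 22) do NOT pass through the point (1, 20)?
Number of paths = 548352402

Total paths from (0, 0) to (12, 22): C(34, 12) = 548354040. Paths through (1, 20): (paths (0, 0) → (1, 20)) × (paths (1, 20) → (12, 22)) = C(21, 1) · C(13, 11) = 21 · 78 = 1638. Avoidance count = 548354040 − 1638 = 548352402.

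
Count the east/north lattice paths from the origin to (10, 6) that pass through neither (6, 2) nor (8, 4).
Number of paths = 4086

Inclusion–exclusion. Total paths: C(16, 10) = 8008. Through P₁: C(8, 6)·C(8, 4) = 1960. Through P₂: C(12, 8)·C(4, 2) = 2970. Since P₁ is strictly southwest of P₂, a monotone path through both must visit P₁ then P₂; paths through both = C(8, 6)·C(4, 2)·C(4, 2) = 1008. Avoid both = 8008 − 1960 − 2970 + 1008 = 4086.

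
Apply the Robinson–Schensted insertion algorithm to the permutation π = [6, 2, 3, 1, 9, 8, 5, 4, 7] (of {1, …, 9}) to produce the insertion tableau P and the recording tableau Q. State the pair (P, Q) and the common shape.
P = [1, 3, 4, 7] / [2, 5] / [6, 8] / [9];  Q = [1, 3, 5, 9] / [2, 6] / [4, 7] / [8];  common shape = (4, 2, 2, 1)

Row-insert the values π_1, π_2, … into P one at a time, bumping the leftmost entry strictly greater than the inserted value down to the next row. The recording tableau Q records, in position (i, j), the step at which that cell was added to P.
  Insert 6 (step 1): P = [6];  Q = [1]
  Insert 2 (step 2): P = [2] / [6];  Q = [1] / [2]
  Insert 3 (step 3): P = [2, 3] / [6];  Q = [1, 3] / [2]
  Insert 1 (step 4): P = [1, 3] / [2] / [6];  Q = [1, 3] / [2] / [4]
  Insert 9 (step 5): P = [1, 3, 9] / [2] / [6];  Q = [1, 3, 5] / [2] / [4]
  Insert 8 (step 6): P = [1, 3, 8] / [2, 9] / [6];  Q = [1, 3, 5] / [2, 6] / [4]
  Insert 5 (step 7): P = [1, 3, 5] / [2, 8] / [6, 9];  Q = [1, 3, 5] / [2, 6] / [4, 7]
  Insert 4 (step 8): P = [1, 3, 4] / [2, 5] / [6, 8] / [9];  Q = [1, 3, 5] / [2, 6] / [4, 7] / [8]
  Insert 7 (step 9): P = [1, 3, 4, 7] / [2, 5] / [6, 8] / [9];  Q = [1, 3, 5, 9] / [2, 6] / [4, 7] / [8]
Final shape: (4, 2, 2, 1).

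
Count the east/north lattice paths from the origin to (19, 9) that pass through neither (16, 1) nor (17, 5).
Number of paths = 6510360

Inclusion–exclusion. Total paths: C(28, 19) = 6906900. Through P₁: C(17, 16)·C(11, 3) = 2805. Through P₂: C(22, 17)·C(6, 2) = 395010. Since P₁ is strictly southwest of P₂, a monotone path through both must visit P₁ then P₂; paths through both = C(17, 16)·C(5, 1)·C(6, 2) = 1275. Avoid both = 6906900 − 2805 − 395010 + 1275 = 6510360.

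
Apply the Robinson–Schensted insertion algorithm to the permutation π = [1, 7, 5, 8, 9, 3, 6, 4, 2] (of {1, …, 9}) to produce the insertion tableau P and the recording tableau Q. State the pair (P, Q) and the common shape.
P = [1, 2, 4, 9] / [3, 6] / [5, 8] / [7];  Q = [1, 2, 4, 5] / [3, 7] / [6, 8] / [9];  common shape = (4, 2, 2, 1)

Row-insert the values π_1, π_2, … into P one at a time, bumping the leftmost entry strictly greater than the inserted value down to the next row. The recording tableau Q records, in position (i, j), the step at which that cell was added to P.
  Insert 1 (step 1): P = [1];  Q = [1]
  Insert 7 (step 2): P = [1, 7];  Q = [1, 2]
  Insert 5 (step 3): P = [1, 5] / [7];  Q = [1, 2] / [3]
  Insert 8 (step 4): P = [1, 5, 8] / [7];  Q = [1, 2, 4] / [3]
  Insert 9 (step 5): P = [1, 5, 8, 9] / [7];  Q = [1, 2, 4, 5] / [3]
  Insert 3 (step 6): P = [1, 3, 8, 9] / [5] / [7];  Q = [1, 2, 4, 5] / [3] / [6]
  Insert 6 (step 7): P = [1, 3, 6, 9] / [5, 8] / [7];  Q = [1, 2, 4, 5] / [3, 7] / [6]
  Insert 4 (step 8): P = [1, 3, 4, 9] / [5, 6] / [7, 8];  Q = [1, 2, 4, 5] / [3, 7] / [6, 8]
  Insert 2 (step 9): P = [1, 2, 4, 9] / [3, 6] / [5, 8] / [7];  Q = [1, 2, 4, 5] / [3, 7] / [6, 8] / [9]
Final shape: (4, 2, 2, 1).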